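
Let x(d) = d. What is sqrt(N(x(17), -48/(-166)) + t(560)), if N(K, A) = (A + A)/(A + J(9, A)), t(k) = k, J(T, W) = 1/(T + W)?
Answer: 8*sqrt(5656722431)/25393 ≈ 23.695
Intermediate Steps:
N(K, A) = 2*A/(A + 1/(9 + A)) (N(K, A) = (A + A)/(A + 1/(9 + A)) = (2*A)/(A + 1/(9 + A)) = 2*A/(A + 1/(9 + A)))
sqrt(N(x(17), -48/(-166)) + t(560)) = sqrt(2*(-48/(-166))*(9 - 48/(-166))/(1 + (-48/(-166))*(9 - 48/(-166))) + 560) = sqrt(2*(-48*(-1/166))*(9 - 48*(-1/166))/(1 + (-48*(-1/166))*(9 - 48*(-1/166))) + 560) = sqrt(2*(24/83)*(9 + 24/83)/(1 + 24*(9 + 24/83)/83) + 560) = sqrt(2*(24/83)*(771/83)/(1 + (24/83)*(771/83)) + 560) = sqrt(2*(24/83)*(771/83)/(1 + 18504/6889) + 560) = sqrt(2*(24/83)*(771/83)/(25393/6889) + 560) = sqrt(2*(24/83)*(6889/25393)*(771/83) + 560) = sqrt(37008/25393 + 560) = sqrt(14257088/25393) = 8*sqrt(5656722431)/25393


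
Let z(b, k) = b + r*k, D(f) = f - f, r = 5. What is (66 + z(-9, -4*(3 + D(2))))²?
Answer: 9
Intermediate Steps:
D(f) = 0
z(b, k) = b + 5*k
(66 + z(-9, -4*(3 + D(2))))² = (66 + (-9 + 5*(-4*(3 + 0))))² = (66 + (-9 + 5*(-4*3)))² = (66 + (-9 + 5*(-12)))² = (66 + (-9 - 60))² = (66 - 69)² = (-3)² = 9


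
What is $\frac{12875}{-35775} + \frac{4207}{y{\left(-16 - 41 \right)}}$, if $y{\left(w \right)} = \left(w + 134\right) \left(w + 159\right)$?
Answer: $\frac{94067}{535194} \approx 0.17576$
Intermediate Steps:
$y{\left(w \right)} = \left(134 + w\right) \left(159 + w\right)$
$\frac{12875}{-35775} + \frac{4207}{y{\left(-16 - 41 \right)}} = \frac{12875}{-35775} + \frac{4207}{21306 + \left(-16 - 41\right)^{2} + 293 \left(-16 - 41\right)} = 12875 \left(- \frac{1}{35775}\right) + \frac{4207}{21306 + \left(-16 - 41\right)^{2} + 293 \left(-16 - 41\right)} = - \frac{515}{1431} + \frac{4207}{21306 + \left(-16 - 41\right)^{2} + 293 \left(-16 - 41\right)} = - \frac{515}{1431} + \frac{4207}{21306 + \left(-57\right)^{2} + 293 \left(-57\right)} = - \frac{515}{1431} + \frac{4207}{21306 + 3249 - 16701} = - \frac{515}{1431} + \frac{4207}{7854} = - \frac{515}{1431} + 4207 \cdot \frac{1}{7854} = - \frac{515}{1431} + \frac{601}{1122} = \frac{94067}{535194}$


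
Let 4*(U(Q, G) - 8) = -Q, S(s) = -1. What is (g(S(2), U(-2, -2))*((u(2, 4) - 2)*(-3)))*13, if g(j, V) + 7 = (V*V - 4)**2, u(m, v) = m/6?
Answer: 4837105/16 ≈ 3.0232e+5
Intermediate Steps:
U(Q, G) = 8 - Q/4 (U(Q, G) = 8 + (-Q)/4 = 8 - Q/4)
u(m, v) = m/6 (u(m, v) = m*(1/6) = m/6)
g(j, V) = -7 + (-4 + V**2)**2 (g(j, V) = -7 + (V*V - 4)**2 = -7 + (V**2 - 4)**2 = -7 + (-4 + V**2)**2)
(g(S(2), U(-2, -2))*((u(2, 4) - 2)*(-3)))*13 = ((-7 + (-4 + (8 - 1/4*(-2))**2)**2)*(((1/6)*2 - 2)*(-3)))*13 = ((-7 + (-4 + (8 + 1/2)**2)**2)*((1/3 - 2)*(-3)))*13 = ((-7 + (-4 + (17/2)**2)**2)*(-5/3*(-3)))*13 = ((-7 + (-4 + 289/4)**2)*5)*13 = ((-7 + (273/4)**2)*5)*13 = ((-7 + 74529/16)*5)*13 = ((74417/16)*5)*13 = (372085/16)*13 = 4837105/16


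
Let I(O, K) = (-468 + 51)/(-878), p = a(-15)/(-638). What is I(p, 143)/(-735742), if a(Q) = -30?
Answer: -417/645981476 ≈ -6.4553e-7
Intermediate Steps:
p = 15/319 (p = -30/(-638) = -30*(-1/638) = 15/319 ≈ 0.047022)
I(O, K) = 417/878 (I(O, K) = -417*(-1/878) = 417/878)
I(p, 143)/(-735742) = (417/878)/(-735742) = (417/878)*(-1/735742) = -417/645981476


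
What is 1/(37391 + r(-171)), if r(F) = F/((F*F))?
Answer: 171/6393860 ≈ 2.6744e-5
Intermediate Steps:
r(F) = 1/F (r(F) = F/(F²) = F/F² = 1/F)
1/(37391 + r(-171)) = 1/(37391 + 1/(-171)) = 1/(37391 - 1/171) = 1/(6393860/171) = 171/6393860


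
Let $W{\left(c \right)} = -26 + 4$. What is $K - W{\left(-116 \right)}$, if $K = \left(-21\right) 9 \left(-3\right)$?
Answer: $589$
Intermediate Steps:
$W{\left(c \right)} = -22$
$K = 567$ ($K = \left(-189\right) \left(-3\right) = 567$)
$K - W{\left(-116 \right)} = 567 - -22 = 567 + 22 = 589$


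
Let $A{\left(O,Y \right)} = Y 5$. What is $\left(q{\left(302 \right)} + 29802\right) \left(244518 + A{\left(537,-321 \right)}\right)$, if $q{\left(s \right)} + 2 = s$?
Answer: $7312167126$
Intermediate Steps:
$A{\left(O,Y \right)} = 5 Y$
$q{\left(s \right)} = -2 + s$
$\left(q{\left(302 \right)} + 29802\right) \left(244518 + A{\left(537,-321 \right)}\right) = \left(\left(-2 + 302\right) + 29802\right) \left(244518 + 5 \left(-321\right)\right) = \left(300 + 29802\right) \left(244518 - 1605\right) = 30102 \cdot 242913 = 7312167126$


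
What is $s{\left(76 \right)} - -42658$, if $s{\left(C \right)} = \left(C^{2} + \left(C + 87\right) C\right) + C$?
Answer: $60898$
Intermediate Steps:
$s{\left(C \right)} = C + C^{2} + C \left(87 + C\right)$ ($s{\left(C \right)} = \left(C^{2} + \left(87 + C\right) C\right) + C = \left(C^{2} + C \left(87 + C\right)\right) + C = C + C^{2} + C \left(87 + C\right)$)
$s{\left(76 \right)} - -42658 = 2 \cdot 76 \left(44 + 76\right) - -42658 = 2 \cdot 76 \cdot 120 + 42658 = 18240 + 42658 = 60898$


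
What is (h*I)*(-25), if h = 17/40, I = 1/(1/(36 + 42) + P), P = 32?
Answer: -3315/9988 ≈ -0.33190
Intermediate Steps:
I = 78/2497 (I = 1/(1/(36 + 42) + 32) = 1/(1/78 + 32) = 1/(2497/78) = 78/2497 ≈ 0.031237)
h = 17/40 (h = 17*(1/40) = 17/40 ≈ 0.42500)
(h*I)*(-25) = ((17/40)*(78/2497))*(-25) = (663/49940)*(-25) = -3315/9988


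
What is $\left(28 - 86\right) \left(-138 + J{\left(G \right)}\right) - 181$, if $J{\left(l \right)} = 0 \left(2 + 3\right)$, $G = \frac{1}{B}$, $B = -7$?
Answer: $7823$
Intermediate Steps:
$G = - \frac{1}{7}$ ($G = \frac{1}{-7} = - \frac{1}{7} \approx -0.14286$)
$J{\left(l \right)} = 0$ ($J{\left(l \right)} = 0 \cdot 5 = 0$)
$\left(28 - 86\right) \left(-138 + J{\left(G \right)}\right) - 181 = \left(28 - 86\right) \left(-138 + 0\right) - 181 = \left(-58\right) \left(-138\right) - 181 = 8004 - 181 = 7823$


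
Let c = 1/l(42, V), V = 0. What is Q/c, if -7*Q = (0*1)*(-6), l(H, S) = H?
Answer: 0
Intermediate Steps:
c = 1/42 ≈ 0.023810
Q = 0 (Q = -0*1*(-6)/7 = -0*(-6) = -⅐*0 = 0)
Q/c = 0/(1/42) = 0*42 = 0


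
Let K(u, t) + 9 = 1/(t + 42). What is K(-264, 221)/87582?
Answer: -1183/11517033 ≈ -0.00010272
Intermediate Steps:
K(u, t) = -9 + 1/(42 + t) (K(u, t) = -9 + 1/(t + 42) = -9 + 1/(42 + t))
K(-264, 221)/87582 = ((-377 - 9*221)/(42 + 221))/87582 = ((-377 - 1989)/263)*(1/87582) = ((1/263)*(-2366))*(1/87582) = -2366/263*1/87582 = -1183/11517033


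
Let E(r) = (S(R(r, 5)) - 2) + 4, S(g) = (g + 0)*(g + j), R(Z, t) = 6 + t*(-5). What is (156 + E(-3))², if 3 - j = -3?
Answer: 164025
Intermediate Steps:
j = 6 (j = 3 - 1*(-3) = 3 + 3 = 6)
R(Z, t) = 6 - 5*t
S(g) = g*(6 + g) (S(g) = (g + 0)*(g + 6) = g*(6 + g))
E(r) = 249 (E(r) = ((6 - 5*5)*(6 + (6 - 5*5)) - 2) + 4 = ((6 - 25)*(6 + (6 - 25)) - 2) + 4 = (-19*(6 - 19) - 2) + 4 = (-19*(-13) - 2) + 4 = (247 - 2) + 4 = 245 + 4 = 249)
(156 + E(-3))² = (156 + 249)² = 405² = 164025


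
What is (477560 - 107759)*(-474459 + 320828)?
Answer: -56812897431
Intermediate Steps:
(477560 - 107759)*(-474459 + 320828) = 369801*(-153631) = -56812897431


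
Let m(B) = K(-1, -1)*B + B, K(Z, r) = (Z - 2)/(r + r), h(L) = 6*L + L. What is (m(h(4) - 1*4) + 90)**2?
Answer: 22500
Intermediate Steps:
h(L) = 7*L
K(Z, r) = (-2 + Z)/(2*r) (K(Z, r) = (-2 + Z)/((2*r)) = (-2 + Z)*(1/(2*r)) = (-2 + Z)/(2*r))
m(B) = 5*B/2 (m(B) = ((1/2)*(-2 - 1)/(-1))*B + B = ((1/2)*(-1)*(-3))*B + B = 3*B/2 + B = 5*B/2)
(m(h(4) - 1*4) + 90)**2 = (5*(7*4 - 1*4)/2 + 90)**2 = (5*(28 - 4)/2 + 90)**2 = ((5/2)*24 + 90)**2 = (60 + 90)**2 = 150**2 = 22500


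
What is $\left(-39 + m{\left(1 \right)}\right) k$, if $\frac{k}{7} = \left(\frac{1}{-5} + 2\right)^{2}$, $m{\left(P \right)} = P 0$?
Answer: $- \frac{22113}{25} \approx -884.52$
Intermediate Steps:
$m{\left(P \right)} = 0$
$k = \frac{567}{25}$ ($k = 7 \left(\frac{1}{-5} + 2\right)^{2} = 7 \left(- \frac{1}{5} + 2\right)^{2} = 7 \left(\frac{9}{5}\right)^{2} = 7 \cdot \frac{81}{25} = \frac{567}{25} \approx 22.68$)
$\left(-39 + m{\left(1 \right)}\right) k = \left(-39 + 0\right) \frac{567}{25} = \left(-39\right) \frac{567}{25} = - \frac{22113}{25}$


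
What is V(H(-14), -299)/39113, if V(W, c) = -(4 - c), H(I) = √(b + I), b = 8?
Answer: -303/39113 ≈ -0.0077468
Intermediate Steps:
H(I) = √(8 + I)
V(W, c) = -4 + c
V(H(-14), -299)/39113 = (-4 - 299)/39113 = -303*1/39113 = -303/39113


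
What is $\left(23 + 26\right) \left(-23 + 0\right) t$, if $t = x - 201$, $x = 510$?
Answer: $-348243$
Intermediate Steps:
$t = 309$ ($t = 510 - 201 = 309$)
$\left(23 + 26\right) \left(-23 + 0\right) t = \left(23 + 26\right) \left(-23 + 0\right) 309 = 49 \left(-23\right) 309 = \left(-1127\right) 309 = -348243$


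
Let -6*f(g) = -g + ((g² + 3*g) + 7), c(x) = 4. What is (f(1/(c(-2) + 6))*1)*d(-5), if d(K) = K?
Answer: 721/120 ≈ 6.0083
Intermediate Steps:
f(g) = -7/6 - g/3 - g²/6 (f(g) = -(-g + ((g² + 3*g) + 7))/6 = -(-g + (7 + g² + 3*g))/6 = -(7 + g² + 2*g)/6 = -7/6 - g/3 - g²/6)
(f(1/(c(-2) + 6))*1)*d(-5) = ((-7/6 - 1/(3*(4 + 6)) - 1/(6*(4 + 6)²))*1)*(-5) = ((-7/6 - ⅓/10 - (1/10)²/6)*1)*(-5) = ((-7/6 - ⅓*⅒ - (⅒)²/6)*1)*(-5) = ((-7/6 - 1/30 - ⅙*1/100)*1)*(-5) = ((-7/6 - 1/30 - 1/600)*1)*(-5) = -721/600*1*(-5) = -721/600*(-5) = 721/120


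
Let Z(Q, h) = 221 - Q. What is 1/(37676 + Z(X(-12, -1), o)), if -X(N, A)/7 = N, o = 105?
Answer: 1/37813 ≈ 2.6446e-5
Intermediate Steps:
X(N, A) = -7*N
1/(37676 + Z(X(-12, -1), o)) = 1/(37676 + (221 - (-7)*(-12))) = 1/(37676 + (221 - 1*84)) = 1/(37676 + (221 - 84)) = 1/(37676 + 137) = 1/37813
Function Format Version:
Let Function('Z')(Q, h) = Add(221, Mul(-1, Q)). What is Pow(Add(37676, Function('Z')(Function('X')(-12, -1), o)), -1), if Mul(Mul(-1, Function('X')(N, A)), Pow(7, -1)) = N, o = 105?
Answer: Rational(1, 37813) ≈ 2.6446e-5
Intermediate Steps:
Function('X')(N, A) = Mul(-7, N)
Pow(Add(37676, Function('Z')(Function('X')(-12, -1), o)), -1) = Pow(Add(37676, Add(221, Mul(-1, Mul(-7, -12)))), -1) = Pow(Add(37676, Add(221, Mul(-1, 84))), -1) = Pow(Add(37676, Add(221, -84)), -1) = Pow(Add(37676, 137), -1) = Pow(37813, -1) = Rational(1, 37813)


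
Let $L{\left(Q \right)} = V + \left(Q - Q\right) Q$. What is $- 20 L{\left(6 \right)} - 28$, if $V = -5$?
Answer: $72$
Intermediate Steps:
$L{\left(Q \right)} = -5$ ($L{\left(Q \right)} = -5 + \left(Q - Q\right) Q = -5 + 0 Q = -5 + 0 = -5$)
$- 20 L{\left(6 \right)} - 28 = \left(-20\right) \left(-5\right) - 28 = 100 - 28 = 72$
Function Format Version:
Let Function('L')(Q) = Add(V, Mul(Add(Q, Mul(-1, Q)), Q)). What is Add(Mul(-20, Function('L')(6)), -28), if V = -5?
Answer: 72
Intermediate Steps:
Function('L')(Q) = -5 (Function('L')(Q) = Add(-5, Mul(Add(Q, Mul(-1, Q)), Q)) = Add(-5, Mul(0, Q)) = Add(-5, 0) = -5)
Add(Mul(-20, Function('L')(6)), -28) = Add(Mul(-20, -5), -28) = Add(100, -28) = 72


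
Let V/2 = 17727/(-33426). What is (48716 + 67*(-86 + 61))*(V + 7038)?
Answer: 1844138397349/5571 ≈ 3.3102e+8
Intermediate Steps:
V = -5909/5571 (V = 2*(17727/(-33426)) = 2*(17727*(-1/33426)) = 2*(-5909/11142) = -5909/5571 ≈ -1.0607)
(48716 + 67*(-86 + 61))*(V + 7038) = (48716 + 67*(-86 + 61))*(-5909/5571 + 7038) = (48716 + 67*(-25))*(39202789/5571) = (48716 - 1675)*(39202789/5571) = 47041*(39202789/5571) = 1844138397349/5571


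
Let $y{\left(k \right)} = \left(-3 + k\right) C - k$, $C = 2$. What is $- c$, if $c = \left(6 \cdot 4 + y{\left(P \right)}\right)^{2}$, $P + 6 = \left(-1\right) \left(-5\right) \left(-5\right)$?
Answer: $-169$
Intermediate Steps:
$P = -31$ ($P = -6 + \left(-1\right) \left(-5\right) \left(-5\right) = -6 + 5 \left(-5\right) = -6 - 25 = -31$)
$y{\left(k \right)} = -6 + k$ ($y{\left(k \right)} = \left(-3 + k\right) 2 - k = \left(-6 + 2 k\right) - k = -6 + k$)
$c = 169$ ($c = \left(6 \cdot 4 - 37\right)^{2} = \left(24 - 37\right)^{2} = \left(-13\right)^{2} = 169$)
$- c = \left(-1\right) 169 = -169$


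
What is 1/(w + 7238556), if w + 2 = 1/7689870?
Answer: 7689870/55663539247981 ≈ 1.3815e-7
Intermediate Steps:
w = -15379739/7689870 (w = -2 + 1/7689870 = -15379739/7689870 ≈ -2.0000)
1/(w + 7238556) = 1/(-15379739/7689870 + 7238556) = 1/(55663539247981/7689870) = 7689870/55663539247981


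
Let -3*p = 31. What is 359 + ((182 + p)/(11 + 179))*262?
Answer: 33956/57 ≈ 595.72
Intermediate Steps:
p = -31/3 (p = -⅓*31 = -31/3 ≈ -10.333)
359 + ((182 + p)/(11 + 179))*262 = 359 + ((182 - 31/3)/(11 + 179))*262 = 359 + ((515/3)/190)*262 = 359 + ((515/3)*(1/190))*262 = 359 + (103/114)*262 = 359 + 13493/57 = 33956/57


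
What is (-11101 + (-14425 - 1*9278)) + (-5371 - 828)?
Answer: -41003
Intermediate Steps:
(-11101 + (-14425 - 1*9278)) + (-5371 - 828) = (-11101 + (-14425 - 9278)) - 6199 = (-11101 - 23703) - 6199 = -34804 - 6199 = -41003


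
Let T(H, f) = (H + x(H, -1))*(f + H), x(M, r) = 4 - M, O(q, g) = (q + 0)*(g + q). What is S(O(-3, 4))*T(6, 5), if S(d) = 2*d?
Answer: -264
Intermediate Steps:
O(q, g) = q*(g + q)
T(H, f) = 4*H + 4*f (T(H, f) = (H + (4 - H))*(f + H) = 4*(H + f) = 4*H + 4*f)
S(O(-3, 4))*T(6, 5) = (2*(-3*(4 - 3)))*(4*6 + 4*5) = (2*(-3*1))*(24 + 20) = (2*(-3))*44 = -6*44 = -264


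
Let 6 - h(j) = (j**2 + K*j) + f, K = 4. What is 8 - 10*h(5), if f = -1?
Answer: 388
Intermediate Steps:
h(j) = 7 - j**2 - 4*j (h(j) = 6 - ((j**2 + 4*j) - 1) = 6 - (-1 + j**2 + 4*j) = 6 + (1 - j**2 - 4*j) = 7 - j**2 - 4*j)
8 - 10*h(5) = 8 - 10*(7 - 1*5**2 - 4*5) = 8 - 10*(7 - 1*25 - 20) = 8 - 10*(7 - 25 - 20) = 8 - 10*(-38) = 8 + 380 = 388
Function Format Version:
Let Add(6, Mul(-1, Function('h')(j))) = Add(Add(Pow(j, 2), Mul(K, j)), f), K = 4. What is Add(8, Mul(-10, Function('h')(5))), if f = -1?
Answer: 388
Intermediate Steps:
Function('h')(j) = Add(7, Mul(-1, Pow(j, 2)), Mul(-4, j)) (Function('h')(j) = Add(6, Mul(-1, Add(Add(Pow(j, 2), Mul(4, j)), -1))) = Add(6, Mul(-1, Add(-1, Pow(j, 2), Mul(4, j)))) = Add(6, Add(1, Mul(-1, Pow(j, 2)), Mul(-4, j))) = Add(7, Mul(-1, Pow(j, 2)), Mul(-4, j)))
Add(8, Mul(-10, Function('h')(5))) = Add(8, Mul(-10, Add(7, Mul(-1, Pow(5, 2)), Mul(-4, 5)))) = Add(8, Mul(-10, Add(7, Mul(-1, 25), -20))) = Add(8, Mul(-10, Add(7, -25, -20))) = Add(8, Mul(-10, -38)) = Add(8, 380) = 388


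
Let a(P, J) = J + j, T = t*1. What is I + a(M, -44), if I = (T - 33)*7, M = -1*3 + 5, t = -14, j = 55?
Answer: -318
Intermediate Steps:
M = 2 (M = -3 + 5 = 2)
T = -14 (T = -14*1 = -14)
a(P, J) = 55 + J (a(P, J) = J + 55 = 55 + J)
I = -329 (I = (-14 - 33)*7 = -47*7 = -329)
I + a(M, -44) = -329 + (55 - 44) = -329 + 11 = -318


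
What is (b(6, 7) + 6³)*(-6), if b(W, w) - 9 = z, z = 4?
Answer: -1374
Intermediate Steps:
b(W, w) = 13 (b(W, w) = 9 + 4 = 13)
(b(6, 7) + 6³)*(-6) = (13 + 6³)*(-6) = (13 + 216)*(-6) = 229*(-6) = -1374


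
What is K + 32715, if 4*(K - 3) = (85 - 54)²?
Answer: 131833/4 ≈ 32958.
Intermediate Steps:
K = 973/4 (K = 3 + (85 - 54)²/4 = 3 + (¼)*31² = 3 + (¼)*961 = 3 + 961/4 = 973/4 ≈ 243.25)
K + 32715 = 973/4 + 32715 = 131833/4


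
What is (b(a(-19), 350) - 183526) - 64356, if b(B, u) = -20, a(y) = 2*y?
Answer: -247902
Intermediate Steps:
(b(a(-19), 350) - 183526) - 64356 = (-20 - 183526) - 64356 = -183546 - 64356 = -247902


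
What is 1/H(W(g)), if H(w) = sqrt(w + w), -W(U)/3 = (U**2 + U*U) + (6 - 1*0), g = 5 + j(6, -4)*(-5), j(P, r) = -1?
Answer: -I*sqrt(309)/618 ≈ -0.028444*I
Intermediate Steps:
g = 10 (g = 5 - 1*(-5) = 5 + 5 = 10)
W(U) = -18 - 6*U**2 (W(U) = -3*((U**2 + U*U) + (6 - 1*0)) = -3*((U**2 + U**2) + (6 + 0)) = -3*(2*U**2 + 6) = -3*(6 + 2*U**2) = -18 - 6*U**2)
H(w) = sqrt(2)*sqrt(w) (H(w) = sqrt(2*w) = sqrt(2)*sqrt(w))
1/H(W(g)) = 1/(sqrt(2)*sqrt(-18 - 6*10**2)) = 1/(sqrt(2)*sqrt(-18 - 6*100)) = 1/(sqrt(2)*sqrt(-18 - 600)) = 1/(sqrt(2)*sqrt(-618)) = 1/(sqrt(2)*(I*sqrt(618))) = 1/(2*I*sqrt(309)) = -I*sqrt(309)/618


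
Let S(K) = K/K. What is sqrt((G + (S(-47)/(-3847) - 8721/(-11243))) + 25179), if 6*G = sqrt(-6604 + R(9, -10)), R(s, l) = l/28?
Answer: sqrt(83092002800706199450332 + 39285120416136861*I*sqrt(1294454))/1816576482 ≈ 158.68 + 0.042678*I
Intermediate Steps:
S(K) = 1
R(s, l) = l/28 (R(s, l) = l*(1/28) = l/28)
G = I*sqrt(1294454)/84 (G = sqrt(-6604 + (1/28)*(-10))/6 = sqrt(-6604 - 5/14)/6 = sqrt(-92461/14)/6 = (I*sqrt(1294454)/14)/6 = I*sqrt(1294454)/84 ≈ 13.545*I)
sqrt((G + (S(-47)/(-3847) - 8721/(-11243))) + 25179) = sqrt((I*sqrt(1294454)/84 + (1/(-3847) - 8721/(-11243))) + 25179) = sqrt((I*sqrt(1294454)/84 + (1*(-1/3847) - 8721*(-1/11243))) + 25179) = sqrt((I*sqrt(1294454)/84 + (-1/3847 + 8721/11243)) + 25179) = sqrt((I*sqrt(1294454)/84 + 33538444/43251821) + 25179) = sqrt((33538444/43251821 + I*sqrt(1294454)/84) + 25179) = sqrt(1089071139403/43251821 + I*sqrt(1294454)/84)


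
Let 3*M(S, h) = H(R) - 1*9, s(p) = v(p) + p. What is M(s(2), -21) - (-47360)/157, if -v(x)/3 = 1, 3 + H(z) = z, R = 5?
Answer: 140981/471 ≈ 299.32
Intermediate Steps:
H(z) = -3 + z
v(x) = -3 (v(x) = -3*1 = -3)
s(p) = -3 + p
M(S, h) = -7/3 (M(S, h) = ((-3 + 5) - 1*9)/3 = (2 - 9)/3 = (⅓)*(-7) = -7/3)
M(s(2), -21) - (-47360)/157 = -7/3 - (-47360)/157 = -7/3 - 256*(-185/157) = -7/3 + 47360/157 = 140981/471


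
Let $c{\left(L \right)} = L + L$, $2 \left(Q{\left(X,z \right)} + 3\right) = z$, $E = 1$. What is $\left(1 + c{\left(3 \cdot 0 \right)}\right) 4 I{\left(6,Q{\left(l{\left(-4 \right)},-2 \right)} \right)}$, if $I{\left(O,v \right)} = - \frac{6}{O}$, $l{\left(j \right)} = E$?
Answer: $-4$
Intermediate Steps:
$l{\left(j \right)} = 1$
$Q{\left(X,z \right)} = -3 + \frac{z}{2}$
$c{\left(L \right)} = 2 L$
$\left(1 + c{\left(3 \cdot 0 \right)}\right) 4 I{\left(6,Q{\left(l{\left(-4 \right)},-2 \right)} \right)} = \left(1 + 2 \cdot 3 \cdot 0\right) 4 \left(- \frac{6}{6}\right) = \left(1 + 2 \cdot 0\right) 4 \left(\left(-6\right) \frac{1}{6}\right) = \left(1 + 0\right) 4 \left(-1\right) = 1 \cdot 4 \left(-1\right) = 4 \left(-1\right) = -4$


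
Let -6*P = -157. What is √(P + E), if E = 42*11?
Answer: √17574/6 ≈ 22.094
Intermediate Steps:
P = 157/6 (P = -⅙*(-157) = 157/6 ≈ 26.167)
E = 462
√(P + E) = √(157/6 + 462) = √(2929/6) = √17574/6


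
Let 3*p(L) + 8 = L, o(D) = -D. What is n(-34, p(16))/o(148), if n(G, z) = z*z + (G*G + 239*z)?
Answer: -4051/333 ≈ -12.165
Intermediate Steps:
p(L) = -8/3 + L/3
n(G, z) = G² + z² + 239*z (n(G, z) = z² + (G² + 239*z) = G² + z² + 239*z)
n(-34, p(16))/o(148) = ((-34)² + (-8/3 + (⅓)*16)² + 239*(-8/3 + (⅓)*16))/((-1*148)) = (1156 + (-8/3 + 16/3)² + 239*(-8/3 + 16/3))/(-148) = (1156 + (8/3)² + 239*(8/3))*(-1/148) = (1156 + 64/9 + 1912/3)*(-1/148) = (16204/9)*(-1/148) = -4051/333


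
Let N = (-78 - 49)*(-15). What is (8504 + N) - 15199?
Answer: -4790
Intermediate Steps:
N = 1905 (N = -127*(-15) = 1905)
(8504 + N) - 15199 = (8504 + 1905) - 15199 = 10409 - 15199 = -4790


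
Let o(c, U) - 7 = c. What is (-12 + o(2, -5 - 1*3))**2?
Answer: 9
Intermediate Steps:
o(c, U) = 7 + c
(-12 + o(2, -5 - 1*3))**2 = (-12 + (7 + 2))**2 = (-12 + 9)**2 = (-3)**2 = 9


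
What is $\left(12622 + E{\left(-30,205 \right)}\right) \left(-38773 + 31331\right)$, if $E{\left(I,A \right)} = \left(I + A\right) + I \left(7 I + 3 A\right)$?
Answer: $-4814974$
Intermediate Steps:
$E{\left(I,A \right)} = A + I + I \left(3 A + 7 I\right)$ ($E{\left(I,A \right)} = \left(A + I\right) + I \left(3 A + 7 I\right) = A + I + I \left(3 A + 7 I\right)$)
$\left(12622 + E{\left(-30,205 \right)}\right) \left(-38773 + 31331\right) = \left(12622 + \left(205 - 30 + 7 \left(-30\right)^{2} + 3 \cdot 205 \left(-30\right)\right)\right) \left(-38773 + 31331\right) = \left(12622 + \left(205 - 30 + 7 \cdot 900 - 18450\right)\right) \left(-7442\right) = \left(12622 + \left(205 - 30 + 6300 - 18450\right)\right) \left(-7442\right) = \left(12622 - 11975\right) \left(-7442\right) = 647 \left(-7442\right) = -4814974$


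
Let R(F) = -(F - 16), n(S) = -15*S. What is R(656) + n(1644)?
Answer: -25300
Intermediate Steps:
R(F) = 16 - F (R(F) = -(-16 + F) = 16 - F)
R(656) + n(1644) = (16 - 1*656) - 15*1644 = (16 - 656) - 24660 = -640 - 24660 = -25300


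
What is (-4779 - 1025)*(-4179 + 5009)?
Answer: -4817320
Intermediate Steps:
(-4779 - 1025)*(-4179 + 5009) = -5804*830 = -4817320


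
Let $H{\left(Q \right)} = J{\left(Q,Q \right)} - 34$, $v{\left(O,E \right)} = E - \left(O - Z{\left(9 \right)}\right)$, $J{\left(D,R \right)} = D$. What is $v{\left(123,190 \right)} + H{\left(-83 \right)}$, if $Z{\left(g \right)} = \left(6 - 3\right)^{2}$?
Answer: $-41$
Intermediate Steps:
$Z{\left(g \right)} = 9$ ($Z{\left(g \right)} = 3^{2} = 9$)
$v{\left(O,E \right)} = 9 + E - O$ ($v{\left(O,E \right)} = E - \left(-9 + O\right) = 9 + E - O$)
$H{\left(Q \right)} = -34 + Q$ ($H{\left(Q \right)} = Q - 34 = -34 + Q$)
$v{\left(123,190 \right)} + H{\left(-83 \right)} = \left(9 + 190 - 123\right) - 117 = 76 - 117 = -41$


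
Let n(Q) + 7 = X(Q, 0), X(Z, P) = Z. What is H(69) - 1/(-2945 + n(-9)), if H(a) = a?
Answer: 204310/2961 ≈ 69.000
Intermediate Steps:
n(Q) = -7 + Q
H(69) - 1/(-2945 + n(-9)) = 69 - 1/(-2945 + (-7 - 9)) = 69 - 1/(-2945 - 16) = 69 - 1/(-2961) = 69 - 1*(-1/2961) = 69 + 1/2961 = 204310/2961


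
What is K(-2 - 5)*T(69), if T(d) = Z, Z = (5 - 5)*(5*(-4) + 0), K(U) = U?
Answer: 0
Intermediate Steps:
Z = 0 (Z = 0*(-20 + 0) = 0*(-20) = 0)
T(d) = 0
K(-2 - 5)*T(69) = (-2 - 5)*0 = -7*0 = 0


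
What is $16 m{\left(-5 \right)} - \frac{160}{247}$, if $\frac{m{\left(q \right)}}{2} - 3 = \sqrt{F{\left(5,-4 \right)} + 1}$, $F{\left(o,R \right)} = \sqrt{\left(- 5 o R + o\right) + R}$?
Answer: $\frac{23552}{247} + 32 \sqrt{1 + \sqrt{101}} \approx 201.72$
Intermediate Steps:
$F{\left(o,R \right)} = \sqrt{R + o - 5 R o}$ ($F{\left(o,R \right)} = \sqrt{\left(- 5 R o + o\right) + R} = \sqrt{\left(o - 5 R o\right) + R} = \sqrt{R + o - 5 R o}$)
$m{\left(q \right)} = 6 + 2 \sqrt{1 + \sqrt{101}}$ ($m{\left(q \right)} = 6 + 2 \sqrt{\sqrt{-4 + 5 - \left(-20\right) 5} + 1} = 6 + 2 \sqrt{\sqrt{-4 + 5 + 100} + 1} = 6 + 2 \sqrt{\sqrt{101} + 1} = 6 + 2 \sqrt{1 + \sqrt{101}}$)
$16 m{\left(-5 \right)} - \frac{160}{247} = 16 \left(6 + 2 \sqrt{1 + \sqrt{101}}\right) - \frac{160}{247} = \left(96 + 32 \sqrt{1 + \sqrt{101}}\right) - \frac{160}{247} = \frac{23552}{247} + 32 \sqrt{1 + \sqrt{101}}$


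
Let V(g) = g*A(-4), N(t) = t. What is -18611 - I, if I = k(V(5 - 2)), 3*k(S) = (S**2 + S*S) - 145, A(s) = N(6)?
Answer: -56336/3 ≈ -18779.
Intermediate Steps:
A(s) = 6
V(g) = 6*g (V(g) = g*6 = 6*g)
k(S) = -145/3 + 2*S**2/3 (k(S) = ((S**2 + S*S) - 145)/3 = ((S**2 + S**2) - 145)/3 = (2*S**2 - 145)/3 = (-145 + 2*S**2)/3 = -145/3 + 2*S**2/3)
I = 503/3 (I = -145/3 + 2*(6*(5 - 2))**2/3 = -145/3 + 2*(6*3)**2/3 = -145/3 + (2/3)*18**2 = -145/3 + (2/3)*324 = -145/3 + 216 = 503/3 ≈ 167.67)
-18611 - I = -18611 - 1*503/3 = -18611 - 503/3 = -56336/3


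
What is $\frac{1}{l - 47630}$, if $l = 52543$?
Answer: $\frac{1}{4913} \approx 0.00020354$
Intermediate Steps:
$\frac{1}{l - 47630} = \frac{1}{52543 - 47630} = \frac{1}{4913}$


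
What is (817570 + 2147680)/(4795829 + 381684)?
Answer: 2965250/5177513 ≈ 0.57272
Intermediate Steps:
(817570 + 2147680)/(4795829 + 381684) = 2965250/5177513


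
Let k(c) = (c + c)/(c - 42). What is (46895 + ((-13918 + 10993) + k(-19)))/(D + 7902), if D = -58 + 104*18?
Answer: 670552/148169 ≈ 4.5256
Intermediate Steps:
k(c) = 2*c/(-42 + c) (k(c) = (2*c)/(-42 + c) = 2*c/(-42 + c))
D = 1814 (D = -58 + 1872 = 1814)
(46895 + ((-13918 + 10993) + k(-19)))/(D + 7902) = (46895 + ((-13918 + 10993) + 2*(-19)/(-42 - 19)))/(1814 + 7902) = (46895 + (-2925 + 2*(-19)/(-61)))/9716 = (46895 + (-2925 + 2*(-19)*(-1/61)))*(1/9716) = (46895 + (-2925 + 38/61))*(1/9716) = (46895 - 178387/61)*(1/9716) = (2682208/61)*(1/9716) = 670552/148169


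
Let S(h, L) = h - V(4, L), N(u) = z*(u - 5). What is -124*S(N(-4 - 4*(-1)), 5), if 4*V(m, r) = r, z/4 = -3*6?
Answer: -44485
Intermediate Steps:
z = -72 (z = 4*(-3*6) = 4*(-18) = -72)
V(m, r) = r/4
N(u) = 360 - 72*u (N(u) = -72*(u - 5) = -72*(-5 + u) = 360 - 72*u)
S(h, L) = h - L/4
-124*S(N(-4 - 4*(-1)), 5) = -124*((360 - 72*(-4 - 4*(-1))) - 1/4*5) = -124*((360 - 72*(-4 + 4)) - 5/4) = -124*((360 - 72*0) - 5/4) = -124*((360 + 0) - 5/4) = -124*(360 - 5/4) = -124*1435/4 = -44485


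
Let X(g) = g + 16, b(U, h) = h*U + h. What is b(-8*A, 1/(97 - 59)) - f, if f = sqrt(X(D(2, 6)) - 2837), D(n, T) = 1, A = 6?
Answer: -47/38 - 2*I*sqrt(705) ≈ -1.2368 - 53.104*I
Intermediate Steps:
b(U, h) = h + U*h (b(U, h) = U*h + h = h + U*h)
X(g) = 16 + g
f = 2*I*sqrt(705) (f = sqrt((16 + 1) - 2837) = sqrt(17 - 2837) = sqrt(-2820) = 2*I*sqrt(705) ≈ 53.104*I)
b(-8*A, 1/(97 - 59)) - f = (1 - 8*6)/(97 - 59) - 2*I*sqrt(705) = (1 - 48)/38 - 2*I*sqrt(705) = (1/38)*(-47) - 2*I*sqrt(705) = -47/38 - 2*I*sqrt(705)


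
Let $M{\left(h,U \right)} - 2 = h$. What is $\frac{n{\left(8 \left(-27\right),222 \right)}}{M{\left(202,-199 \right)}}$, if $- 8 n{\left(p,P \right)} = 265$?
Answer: $- \frac{265}{1632} \approx -0.16238$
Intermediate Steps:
$n{\left(p,P \right)} = - \frac{265}{8}$ ($n{\left(p,P \right)} = \left(- \frac{1}{8}\right) 265 = - \frac{265}{8}$)
$M{\left(h,U \right)} = 2 + h$
$\frac{n{\left(8 \left(-27\right),222 \right)}}{M{\left(202,-199 \right)}} = - \frac{265}{8 \left(2 + 202\right)} = - \frac{265}{8 \cdot 204} = \left(- \frac{265}{8}\right) \frac{1}{204} = - \frac{265}{1632}$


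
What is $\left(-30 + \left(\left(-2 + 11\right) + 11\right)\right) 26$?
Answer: $-260$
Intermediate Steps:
$\left(-30 + \left(\left(-2 + 11\right) + 11\right)\right) 26 = \left(-30 + \left(9 + 11\right)\right) 26 = \left(-30 + 20\right) 26 = \left(-10\right) 26 = -260$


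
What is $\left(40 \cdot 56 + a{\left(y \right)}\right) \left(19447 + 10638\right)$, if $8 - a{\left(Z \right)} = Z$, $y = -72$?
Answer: $69797200$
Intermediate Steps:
$a{\left(Z \right)} = 8 - Z$
$\left(40 \cdot 56 + a{\left(y \right)}\right) \left(19447 + 10638\right) = \left(40 \cdot 56 + \left(8 - -72\right)\right) \left(19447 + 10638\right) = \left(2240 + \left(8 + 72\right)\right) 30085 = \left(2240 + 80\right) 30085 = 2320 \cdot 30085 = 69797200$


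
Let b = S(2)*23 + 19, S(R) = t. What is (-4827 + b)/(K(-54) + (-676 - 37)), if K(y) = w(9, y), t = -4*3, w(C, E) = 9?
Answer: 1271/176 ≈ 7.2216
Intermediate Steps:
t = -12
K(y) = 9
S(R) = -12
b = -257 (b = -12*23 + 19 = -276 + 19 = -257)
(-4827 + b)/(K(-54) + (-676 - 37)) = (-4827 - 257)/(9 + (-676 - 37)) = -5084/(9 - 713) = -5084/(-704) = -5084*(-1/704) = 1271/176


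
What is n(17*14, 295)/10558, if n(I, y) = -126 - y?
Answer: -421/10558 ≈ -0.039875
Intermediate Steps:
n(17*14, 295)/10558 = (-126 - 1*295)/10558 = (-126 - 295)*(1/10558) = -421*1/10558 = -421/10558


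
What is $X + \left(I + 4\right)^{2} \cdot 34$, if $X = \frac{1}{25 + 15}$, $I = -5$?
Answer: $\frac{1361}{40} \approx 34.025$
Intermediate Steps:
$X = \frac{1}{40} \approx 0.025$
$X + \left(I + 4\right)^{2} \cdot 34 = \frac{1}{40} + \left(-5 + 4\right)^{2} \cdot 34 = \frac{1}{40} + \left(-1\right)^{2} \cdot 34 = \frac{1}{40} + 1 \cdot 34 = \frac{1}{40} + 34 = \frac{1361}{40}$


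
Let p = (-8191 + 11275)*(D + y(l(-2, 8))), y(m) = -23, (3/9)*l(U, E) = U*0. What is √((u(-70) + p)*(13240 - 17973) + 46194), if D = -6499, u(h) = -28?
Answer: √95199021302 ≈ 3.0854e+5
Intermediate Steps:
l(U, E) = 0 (l(U, E) = 3*(U*0) = 3*0 = 0)
p = -20113848 (p = (-8191 + 11275)*(-6499 - 23) = 3084*(-6522) = -20113848)
√((u(-70) + p)*(13240 - 17973) + 46194) = √((-28 - 20113848)*(13240 - 17973) + 46194) = √(-20113876*(-4733) + 46194) = √(95198975108 + 46194) = √95199021302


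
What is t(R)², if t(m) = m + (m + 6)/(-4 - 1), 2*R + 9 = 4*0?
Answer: 576/25 ≈ 23.040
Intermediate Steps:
R = -9/2 (R = -9/2 + (4*0)/2 = -9/2 + (½)*0 = -9/2 + 0 = -9/2 ≈ -4.5000)
t(m) = -6/5 + 4*m/5 (t(m) = m + (6 + m)/(-5) = m + (6 + m)*(-⅕) = m + (-6/5 - m/5) = -6/5 + 4*m/5)
t(R)² = (-6/5 + (⅘)*(-9/2))² = (-6/5 - 18/5)² = (-24/5)² = 576/25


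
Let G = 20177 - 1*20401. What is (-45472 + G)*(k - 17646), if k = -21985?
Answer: 1810978176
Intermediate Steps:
G = -224 (G = 20177 - 20401 = -224)
(-45472 + G)*(k - 17646) = (-45472 - 224)*(-21985 - 17646) = -45696*(-39631) = 1810978176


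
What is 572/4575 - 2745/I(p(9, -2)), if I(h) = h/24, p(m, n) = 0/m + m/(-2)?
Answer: 66978572/4575 ≈ 14640.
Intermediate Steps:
p(m, n) = -m/2 (p(m, n) = 0 + m*(-½) = 0 - m/2 = -m/2)
I(h) = h/24 (I(h) = h*(1/24) = h/24)
572/4575 - 2745/I(p(9, -2)) = 572/4575 - 2745/((-½*9)/24) = 572*(1/4575) - 2745/((1/24)*(-9/2)) = 572/4575 - 2745/(-3/16) = 572/4575 - 2745*(-16/3) = 572/4575 + 14640 = 66978572/4575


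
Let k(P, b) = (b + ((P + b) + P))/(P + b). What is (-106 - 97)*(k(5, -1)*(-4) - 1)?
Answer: 1827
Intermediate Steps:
k(P, b) = (2*P + 2*b)/(P + b) (k(P, b) = (b + (b + 2*P))/(P + b) = (2*P + 2*b)/(P + b))
(-106 - 97)*(k(5, -1)*(-4) - 1) = (-106 - 97)*(2*(-4) - 1) = -203*(-8 - 1) = -203*(-9) = 1827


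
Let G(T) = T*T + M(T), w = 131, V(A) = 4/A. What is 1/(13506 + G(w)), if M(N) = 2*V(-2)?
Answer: 1/30663 ≈ 3.2613e-5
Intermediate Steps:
M(N) = -4 (M(N) = 2*(4/(-2)) = 2*(4*(-½)) = 2*(-2) = -4)
G(T) = -4 + T² (G(T) = T*T - 4 = T² - 4 = -4 + T²)
1/(13506 + G(w)) = 1/(13506 + (-4 + 131²)) = 1/(13506 + (-4 + 17161)) = 1/(13506 + 17157) = 1/30663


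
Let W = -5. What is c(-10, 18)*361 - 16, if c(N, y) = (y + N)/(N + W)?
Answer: -3128/15 ≈ -208.53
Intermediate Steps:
c(N, y) = (N + y)/(-5 + N) (c(N, y) = (y + N)/(N - 5) = (N + y)/(-5 + N))
c(-10, 18)*361 - 16 = ((-10 + 18)/(-5 - 10))*361 - 16 = (8/(-15))*361 - 16 = -1/15*8*361 - 16 = -8/15*361 - 16 = -2888/15 - 16 = -3128/15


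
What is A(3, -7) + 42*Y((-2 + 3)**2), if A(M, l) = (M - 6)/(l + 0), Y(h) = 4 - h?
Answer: 885/7 ≈ 126.43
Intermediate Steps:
A(M, l) = (-6 + M)/l
A(3, -7) + 42*Y((-2 + 3)**2) = (-6 + 3)/(-7) + 42*(4 - (-2 + 3)**2) = -1/7*(-3) + 42*(4 - 1*1**2) = 3/7 + 42*(4 - 1*1) = 3/7 + 42*(4 - 1) = 3/7 + 42*3 = 3/7 + 126 = 885/7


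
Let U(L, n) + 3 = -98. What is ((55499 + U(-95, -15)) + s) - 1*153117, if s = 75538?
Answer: -22181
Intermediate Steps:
U(L, n) = -101 (U(L, n) = -3 - 98 = -101)
((55499 + U(-95, -15)) + s) - 1*153117 = ((55499 - 101) + 75538) - 1*153117 = (55398 + 75538) - 153117 = 130936 - 153117 = -22181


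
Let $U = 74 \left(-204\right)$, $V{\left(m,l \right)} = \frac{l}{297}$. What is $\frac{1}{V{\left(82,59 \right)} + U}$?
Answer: $- \frac{297}{4483453} \approx -6.6244 \cdot 10^{-5}$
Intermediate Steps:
$V{\left(m,l \right)} = \frac{l}{297}$ ($V{\left(m,l \right)} = l \frac{1}{297} = \frac{l}{297}$)
$U = -15096$
$\frac{1}{V{\left(82,59 \right)} + U} = \frac{1}{\frac{1}{297} \cdot 59 - 15096} = \frac{1}{\frac{59}{297} - 15096} = \frac{1}{- \frac{4483453}{297}} = - \frac{297}{4483453}$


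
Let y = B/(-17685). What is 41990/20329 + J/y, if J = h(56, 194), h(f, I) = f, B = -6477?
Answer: 6801665890/43890311 ≈ 154.97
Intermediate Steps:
y = 2159/5895 (y = -6477/(-17685) = -6477*(-1/17685) = 2159/5895 ≈ 0.36624)
J = 56
41990/20329 + J/y = 41990/20329 + 56/(2159/5895) = 41990*(1/20329) + 56*(5895/2159) = 41990/20329 + 330120/2159 = 6801665890/43890311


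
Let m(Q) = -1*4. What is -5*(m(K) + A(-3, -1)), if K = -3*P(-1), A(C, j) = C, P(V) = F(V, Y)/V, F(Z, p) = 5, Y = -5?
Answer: 35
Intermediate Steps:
P(V) = 5/V
K = 15 (K = -15/(-1) = -15*(-1) = -3*(-5) = 15)
m(Q) = -4
-5*(m(K) + A(-3, -1)) = -5*(-4 - 3) = -5*(-7) = 35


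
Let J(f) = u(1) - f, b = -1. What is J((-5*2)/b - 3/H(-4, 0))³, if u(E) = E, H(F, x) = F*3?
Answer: -50653/64 ≈ -791.45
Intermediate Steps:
H(F, x) = 3*F
J(f) = 1 - f
J((-5*2)/b - 3/H(-4, 0))³ = (1 - (-5*2/(-1) - 3/(3*(-4))))³ = (1 - (-10*(-1) - 3/(-12)))³ = (1 - (10 - 3*(-1/12)))³ = (1 - (10 + ¼))³ = (1 - 1*41/4)³ = (1 - 41/4)³ = (-37/4)³ = -50653/64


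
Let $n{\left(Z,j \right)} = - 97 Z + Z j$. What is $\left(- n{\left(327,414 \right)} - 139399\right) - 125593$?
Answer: $-368651$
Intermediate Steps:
$\left(- n{\left(327,414 \right)} - 139399\right) - 125593 = \left(- 327 \left(-97 + 414\right) - 139399\right) - 125593 = \left(- 327 \cdot 317 - 139399\right) - 125593 = \left(\left(-1\right) 103659 - 139399\right) - 125593 = \left(-103659 - 139399\right) - 125593 = -243058 - 125593 = -368651$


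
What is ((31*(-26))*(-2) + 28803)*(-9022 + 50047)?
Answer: 1247775375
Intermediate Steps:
((31*(-26))*(-2) + 28803)*(-9022 + 50047) = (-806*(-2) + 28803)*41025 = (1612 + 28803)*41025 = 30415*41025 = 1247775375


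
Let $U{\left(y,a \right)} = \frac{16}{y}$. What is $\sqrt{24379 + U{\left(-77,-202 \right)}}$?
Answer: $\frac{\sqrt{144541859}}{77} \approx 156.14$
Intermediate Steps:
$\sqrt{24379 + U{\left(-77,-202 \right)}} = \sqrt{24379 + \frac{16}{-77}} = \sqrt{24379 + 16 \left(- \frac{1}{77}\right)} = \sqrt{24379 - \frac{16}{77}} = \sqrt{\frac{1877167}{77}} = \frac{\sqrt{144541859}}{77}$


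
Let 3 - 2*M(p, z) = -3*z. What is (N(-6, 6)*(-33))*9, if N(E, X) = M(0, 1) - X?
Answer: 891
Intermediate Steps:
M(p, z) = 3/2 + 3*z/2 (M(p, z) = 3/2 - (-3)*z/2 = 3/2 + 3*z/2)
N(E, X) = 3 - X (N(E, X) = (3/2 + (3/2)*1) - X = (3/2 + 3/2) - X = 3 - X)
(N(-6, 6)*(-33))*9 = ((3 - 1*6)*(-33))*9 = ((3 - 6)*(-33))*9 = -3*(-33)*9 = 99*9 = 891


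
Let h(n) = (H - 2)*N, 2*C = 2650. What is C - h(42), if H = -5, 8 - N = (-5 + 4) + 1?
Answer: 1381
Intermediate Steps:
N = 8 (N = 8 - ((-5 + 4) + 1) = 8 - (-1 + 1) = 8 - 1*0 = 8 + 0 = 8)
C = 1325 (C = (½)*2650 = 1325)
h(n) = -56 (h(n) = (-5 - 2)*8 = -7*8 = -56)
C - h(42) = 1325 - 1*(-56) = 1325 + 56 = 1381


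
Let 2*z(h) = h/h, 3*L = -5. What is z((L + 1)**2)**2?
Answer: 1/4 ≈ 0.25000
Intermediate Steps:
L = -5/3 (L = (1/3)*(-5) = -5/3 ≈ -1.6667)
z(h) = 1/2 (z(h) = (h/h)/2 = (1/2)*1 = 1/2)
z((L + 1)**2)**2 = (1/2)**2 = 1/4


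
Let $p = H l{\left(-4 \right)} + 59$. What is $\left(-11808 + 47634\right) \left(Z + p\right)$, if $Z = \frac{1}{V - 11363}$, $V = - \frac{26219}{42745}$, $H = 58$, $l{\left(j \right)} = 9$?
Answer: $\frac{5055291038644077}{242868827} \approx 2.0815 \cdot 10^{7}$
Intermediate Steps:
$p = 581$ ($p = 58 \cdot 9 + 59 = 522 + 59 = 581$)
$V = - \frac{26219}{42745}$ ($V = \left(-26219\right) \frac{1}{42745} = - \frac{26219}{42745} \approx -0.61338$)
$Z = - \frac{42745}{485737654}$ ($Z = \frac{1}{- \frac{26219}{42745} - 11363} = \frac{1}{- \frac{485737654}{42745}} = - \frac{42745}{485737654} \approx -8.8 \cdot 10^{-5}$)
$\left(-11808 + 47634\right) \left(Z + p\right) = \left(-11808 + 47634\right) \left(- \frac{42745}{485737654} + 581\right) = 35826 \cdot \frac{282213534229}{485737654} = \frac{5055291038644077}{242868827}$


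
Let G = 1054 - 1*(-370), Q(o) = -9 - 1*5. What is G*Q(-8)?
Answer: -19936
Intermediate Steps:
Q(o) = -14 (Q(o) = -9 - 5 = -14)
G = 1424 (G = 1054 + 370 = 1424)
G*Q(-8) = 1424*(-14) = -19936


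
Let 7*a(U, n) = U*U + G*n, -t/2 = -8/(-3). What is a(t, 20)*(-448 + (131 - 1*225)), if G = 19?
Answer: -1992392/63 ≈ -31625.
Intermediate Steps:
t = -16/3 (t = -(-16)/(-3) = -(-16)*(-1)/3 = -2*8/3 = -16/3 ≈ -5.3333)
a(U, n) = U²/7 + 19*n/7 (a(U, n) = (U*U + 19*n)/7 = (U² + 19*n)/7 = U²/7 + 19*n/7)
a(t, 20)*(-448 + (131 - 1*225)) = ((-16/3)²/7 + (19/7)*20)*(-448 + (131 - 1*225)) = ((⅐)*(256/9) + 380/7)*(-448 + (131 - 225)) = (256/63 + 380/7)*(-448 - 94) = (3676/63)*(-542) = -1992392/63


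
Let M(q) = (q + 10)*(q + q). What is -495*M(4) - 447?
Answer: -55887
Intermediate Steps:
M(q) = 2*q*(10 + q) (M(q) = (10 + q)*(2*q) = 2*q*(10 + q))
-495*M(4) - 447 = -990*4*(10 + 4) - 447 = -990*4*14 - 447 = -495*112 - 447 = -55440 - 447 = -55887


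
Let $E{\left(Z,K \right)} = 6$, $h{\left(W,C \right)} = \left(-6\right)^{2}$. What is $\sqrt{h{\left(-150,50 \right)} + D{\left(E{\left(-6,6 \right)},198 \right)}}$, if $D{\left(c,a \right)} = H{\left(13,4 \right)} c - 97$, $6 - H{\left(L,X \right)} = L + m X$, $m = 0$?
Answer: $i \sqrt{103} \approx 10.149 i$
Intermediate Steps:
$h{\left(W,C \right)} = 36$
$H{\left(L,X \right)} = 6 - L$ ($H{\left(L,X \right)} = 6 - \left(L + 0 X\right) = 6 - \left(L + 0\right) = 6 - L$)
$D{\left(c,a \right)} = -97 - 7 c$ ($D{\left(c,a \right)} = \left(6 - 13\right) c - 97 = - 7 c - 97 = -97 - 7 c$)
$\sqrt{h{\left(-150,50 \right)} + D{\left(E{\left(-6,6 \right)},198 \right)}} = \sqrt{36 - 139} = \sqrt{-103} = i \sqrt{103}$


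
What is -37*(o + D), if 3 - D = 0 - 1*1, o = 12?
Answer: -592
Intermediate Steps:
D = 4 (D = 3 - (0 - 1*1) = 3 - (0 - 1) = 3 - 1*(-1) = 3 + 1 = 4)
-37*(o + D) = -37*(12 + 4) = -37*16 = -592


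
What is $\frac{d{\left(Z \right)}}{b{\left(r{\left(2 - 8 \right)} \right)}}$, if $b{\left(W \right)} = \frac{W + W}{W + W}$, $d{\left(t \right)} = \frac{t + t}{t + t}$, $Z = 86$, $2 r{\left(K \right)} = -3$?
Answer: $1$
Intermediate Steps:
$r{\left(K \right)} = - \frac{3}{2}$ ($r{\left(K \right)} = \frac{1}{2} \left(-3\right) = - \frac{3}{2}$)
$d{\left(t \right)} = 1$ ($d{\left(t \right)} = \frac{2 t}{2 t} = 2 t \frac{1}{2 t} = 1$)
$b{\left(W \right)} = 1$ ($b{\left(W \right)} = \frac{2 W}{2 W} = 2 W \frac{1}{2 W} = 1$)
$\frac{d{\left(Z \right)}}{b{\left(r{\left(2 - 8 \right)} \right)}} = 1 \cdot 1^{-1} = 1 \cdot 1 = 1$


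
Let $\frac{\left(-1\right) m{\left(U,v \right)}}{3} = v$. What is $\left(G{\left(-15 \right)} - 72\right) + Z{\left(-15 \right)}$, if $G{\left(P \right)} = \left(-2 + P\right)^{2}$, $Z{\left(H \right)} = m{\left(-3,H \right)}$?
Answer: $262$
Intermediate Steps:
$m{\left(U,v \right)} = - 3 v$
$Z{\left(H \right)} = - 3 H$
$\left(G{\left(-15 \right)} - 72\right) + Z{\left(-15 \right)} = \left(\left(-2 - 15\right)^{2} - 72\right) - -45 = \left(\left(-17\right)^{2} - 72\right) + 45 = \left(289 - 72\right) + 45 = 217 + 45 = 262$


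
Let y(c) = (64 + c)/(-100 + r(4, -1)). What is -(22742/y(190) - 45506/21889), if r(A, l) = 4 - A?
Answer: 24895761162/2779903 ≈ 8955.6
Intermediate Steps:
y(c) = -16/25 - c/100 (y(c) = (64 + c)/(-100 + (4 - 1*4)) = (64 + c)/(-100 + (4 - 4)) = (64 + c)/(-100 + 0) = (64 + c)/(-100) = (64 + c)*(-1/100) = -16/25 - c/100)
-(22742/y(190) - 45506/21889) = -(22742/(-16/25 - 1/100*190) - 45506/21889) = -(22742/(-16/25 - 19/10) - 45506*1/21889) = -(22742/(-127/50) - 45506/21889) = -(22742*(-50/127) - 45506/21889) = -(-1137100/127 - 45506/21889) = -1*(-24895761162/2779903) = 24895761162/2779903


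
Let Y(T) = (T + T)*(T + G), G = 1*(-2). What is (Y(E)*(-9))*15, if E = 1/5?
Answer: 486/5 ≈ 97.200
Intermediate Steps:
G = -2
E = ⅕ ≈ 0.20000
Y(T) = 2*T*(-2 + T) (Y(T) = (T + T)*(T - 2) = (2*T)*(-2 + T) = 2*T*(-2 + T))
(Y(E)*(-9))*15 = ((2*(⅕)*(-2 + ⅕))*(-9))*15 = ((2*(⅕)*(-9/5))*(-9))*15 = -18/25*(-9)*15 = (162/25)*15 = 486/5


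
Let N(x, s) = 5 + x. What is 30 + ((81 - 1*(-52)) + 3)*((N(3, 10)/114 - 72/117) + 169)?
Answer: 16998430/741 ≈ 22940.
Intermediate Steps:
30 + ((81 - 1*(-52)) + 3)*((N(3, 10)/114 - 72/117) + 169) = 30 + ((81 - 1*(-52)) + 3)*(((5 + 3)/114 - 72/117) + 169) = 30 + ((81 + 52) + 3)*((8*(1/114) - 72*1/117) + 169) = 30 + (133 + 3)*((4/57 - 8/13) + 169) = 30 + 136*(-404/741 + 169) = 30 + 136*(124825/741) = 30 + 16976200/741 = 16998430/741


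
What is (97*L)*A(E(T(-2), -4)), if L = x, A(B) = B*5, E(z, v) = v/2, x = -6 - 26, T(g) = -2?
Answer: 31040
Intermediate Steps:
x = -32
E(z, v) = v/2 (E(z, v) = v*(1/2) = v/2)
A(B) = 5*B
L = -32
(97*L)*A(E(T(-2), -4)) = (97*(-32))*(5*((1/2)*(-4))) = -15520*(-2) = -3104*(-10) = 31040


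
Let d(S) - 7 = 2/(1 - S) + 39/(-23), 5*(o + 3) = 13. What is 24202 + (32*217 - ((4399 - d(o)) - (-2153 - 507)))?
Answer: 3879091/161 ≈ 24094.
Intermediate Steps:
o = -⅖ (o = -3 + (⅕)*13 = -3 + 13/5 = -⅖ ≈ -0.40000)
d(S) = 122/23 + 2/(1 - S) (d(S) = 7 + (2/(1 - S) + 39/(-23)) = 7 + (2/(1 - S) + 39*(-1/23)) = 7 + (2/(1 - S) - 39/23) = 7 + (-39/23 + 2/(1 - S)) = 122/23 + 2/(1 - S))
24202 + (32*217 - ((4399 - d(o)) - (-2153 - 507))) = 24202 + (32*217 - ((4399 - 2*(-84 + 61*(-⅖))/(23*(-1 - ⅖))) - (-2153 - 507))) = 24202 + (6944 - ((4399 - 2*(-84 - 122/5)/(23*(-7/5))) - 1*(-2660))) = 24202 + (6944 - ((4399 - 2*(-5)*(-542)/(23*7*5)) + 2660)) = 24202 + (6944 - ((4399 - 1*1084/161) + 2660)) = 24202 + (6944 - ((4399 - 1084/161) + 2660)) = 24202 + (6944 - (707155/161 + 2660)) = 24202 + (6944 - 1*1135415/161) = 24202 + (6944 - 1135415/161) = 24202 - 17431/161 = 3879091/161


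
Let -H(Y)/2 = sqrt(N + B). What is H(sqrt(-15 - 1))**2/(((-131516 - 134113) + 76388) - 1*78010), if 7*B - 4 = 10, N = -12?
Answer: 40/267251 ≈ 0.00014967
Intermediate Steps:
B = 2 (B = 4/7 + (1/7)*10 = 4/7 + 10/7 = 2)
H(Y) = -2*I*sqrt(10) (H(Y) = -2*sqrt(-12 + 2) = -2*I*sqrt(10))
H(sqrt(-15 - 1))**2/(((-131516 - 134113) + 76388) - 1*78010) = (-2*I*sqrt(10))**2/(((-131516 - 134113) + 76388) - 1*78010) = -40/((-265629 + 76388) - 78010) = -40/(-189241 - 78010) = -40/(-267251) = -40*(-1/267251) = 40/267251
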